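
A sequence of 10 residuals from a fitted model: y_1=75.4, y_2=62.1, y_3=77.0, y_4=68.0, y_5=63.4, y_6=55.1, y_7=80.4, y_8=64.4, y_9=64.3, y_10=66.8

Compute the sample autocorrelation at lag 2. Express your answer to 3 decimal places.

Mean ȳ = (75.4 + 62.1 + 77.0 + 68.0 + 63.4 + 55.1 + 80.4 + 64.4 + 64.3 + 66.8)/10 = 67.6900
Numerator Σ_{t=1}^{8}(y_t−ȳ)(y_{t+2}−ȳ) = -27.0592
Denominator Σ(y_t−ȳ)² = 539.0290
r_2 = -27.0592 / 539.0290 = -0.050

-0.050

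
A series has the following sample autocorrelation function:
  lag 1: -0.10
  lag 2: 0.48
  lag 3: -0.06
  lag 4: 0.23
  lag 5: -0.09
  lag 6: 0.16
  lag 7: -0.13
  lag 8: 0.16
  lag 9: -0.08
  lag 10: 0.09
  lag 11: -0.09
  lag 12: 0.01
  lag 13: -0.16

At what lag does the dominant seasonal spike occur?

The largest autocorrelation is r_2 = 0.48, with weaker echoes at lags 4 (0.23), 6 (0.16) and 8 (0.16); the remaining lags stay at or below 0.09.
The dominant spike at lag 2 indicates a seasonal period of 2.

2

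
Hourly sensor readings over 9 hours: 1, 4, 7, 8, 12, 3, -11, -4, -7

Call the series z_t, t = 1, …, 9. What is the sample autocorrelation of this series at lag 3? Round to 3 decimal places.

-0.265

Mean z̄ = (1 + 4 + 7 + 8 + 12 + 3 − 11 − 4 − 7)/9 = 1.4444
Σ(z_t−z̄)(z_{t+3}−z̄) = (-2.9136) + (26.9753) + (8.6420) + (-81.5802) + (-57.4691) + (-13.1358) = -119.4815
Denominator Σ(z_t−z̄)² = 450.2222
r_3 = -119.4815 / 450.2222 = -0.265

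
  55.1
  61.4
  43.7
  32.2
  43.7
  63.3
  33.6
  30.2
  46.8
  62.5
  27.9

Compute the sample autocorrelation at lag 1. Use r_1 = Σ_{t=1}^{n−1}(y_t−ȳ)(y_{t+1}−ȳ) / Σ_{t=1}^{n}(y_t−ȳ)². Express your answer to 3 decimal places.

Mean ȳ = (55.1 + 61.4 + 43.7 + 32.2 + 43.7 + 63.3 + 33.6 + 30.2 + 46.8 + 62.5 + 27.9)/11 = 45.4909
Numerator Σ_{t=1}^{10}(y_t−ȳ)(y_{t+1}−ȳ) = -186.8083
Denominator Σ(y_t−ȳ)² = 1821.3291
r_1 = -186.8083 / 1821.3291 = -0.103

-0.103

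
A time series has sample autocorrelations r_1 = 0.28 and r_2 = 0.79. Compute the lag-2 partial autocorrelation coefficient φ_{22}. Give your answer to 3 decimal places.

0.772

φ_{22} = (r_2 − r_1²) / (1 − r_1²)
r_1² = (0.28)² = 0.0784
Numerator = 0.79 − 0.0784 = 0.7116; denominator = 1 − 0.0784 = 0.9216
φ_{22} = 0.7116 / 0.9216 = 0.772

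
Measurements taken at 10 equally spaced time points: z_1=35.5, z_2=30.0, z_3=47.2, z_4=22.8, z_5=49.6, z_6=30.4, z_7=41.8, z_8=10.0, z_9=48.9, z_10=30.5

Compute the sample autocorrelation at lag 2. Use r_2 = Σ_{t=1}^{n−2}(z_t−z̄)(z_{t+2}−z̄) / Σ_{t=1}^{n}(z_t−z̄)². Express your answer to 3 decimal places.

0.500

Mean z̄ = (35.5 + 30.0 + 47.2 + 22.8 + 49.6 + 30.4 + 41.8 + 10.0 + 48.9 + 30.5)/10 = 34.6700
Numerator Σ_{t=1}^{8}(z_t−z̄)(z_{t+2}−z̄) = 719.7162
Denominator Σ(z_t−z̄)² = 1440.8610
r_2 = 719.7162 / 1440.8610 = 0.500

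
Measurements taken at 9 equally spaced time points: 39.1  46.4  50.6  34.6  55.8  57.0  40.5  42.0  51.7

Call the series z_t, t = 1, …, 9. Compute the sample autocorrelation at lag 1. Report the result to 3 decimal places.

-0.245

Mean z̄ = (39.1 + 46.4 + 50.6 + 34.6 + 55.8 + 57.0 + 40.5 + 42.0 + 51.7)/9 = 46.4111
Numerator Σ_{t=1}^{8}(z_t−z̄)(z_{t+1}−z̄) = -120.7635
Denominator Σ(z_t−z̄)² = 493.1489
r_1 = -120.7635 / 493.1489 = -0.245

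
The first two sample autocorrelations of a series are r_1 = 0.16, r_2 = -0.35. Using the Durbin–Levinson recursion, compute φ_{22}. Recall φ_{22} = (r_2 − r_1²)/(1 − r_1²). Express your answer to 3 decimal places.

φ_{22} = (r_2 − r_1²) / (1 − r_1²)
r_1² = (0.16)² = 0.0256
Numerator = -0.35 − 0.0256 = -0.3756; denominator = 1 − 0.0256 = 0.9744
φ_{22} = -0.3756 / 0.9744 = -0.385

-0.385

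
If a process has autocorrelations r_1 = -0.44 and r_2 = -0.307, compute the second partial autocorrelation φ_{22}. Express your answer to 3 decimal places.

-0.621

φ_{22} = (r_2 − r_1²) / (1 − r_1²)
r_1² = (-0.44)² = 0.1936
Numerator = -0.307 − 0.1936 = -0.5006; denominator = 1 − 0.1936 = 0.8064
φ_{22} = -0.5006 / 0.8064 = -0.621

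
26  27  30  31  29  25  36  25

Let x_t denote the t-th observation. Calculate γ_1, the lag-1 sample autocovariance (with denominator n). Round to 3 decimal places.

Mean x̄ = (26 + 27 + 30 + 31 + 29 + 25 + 36 + 25)/8 = 28.6250
Deviations: -2.6250, -1.6250, 1.3750, 2.3750, 0.3750, -3.6250, 7.3750, -3.6250
Σ_{t=1}^{7}(x_t−x̄)(x_{t+1}−x̄) = -48.6406
γ_1 = -48.6406 / 8 = -6.080

-6.080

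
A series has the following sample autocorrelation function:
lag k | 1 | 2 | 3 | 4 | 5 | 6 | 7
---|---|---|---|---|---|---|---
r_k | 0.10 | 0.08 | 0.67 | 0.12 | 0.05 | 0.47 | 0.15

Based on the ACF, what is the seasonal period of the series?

The largest autocorrelation is r_3 = 0.67, with a weaker echo at lag 6 (0.47); the remaining lags stay at or below 0.15.
The dominant spike at lag 3 indicates a seasonal period of 3.

3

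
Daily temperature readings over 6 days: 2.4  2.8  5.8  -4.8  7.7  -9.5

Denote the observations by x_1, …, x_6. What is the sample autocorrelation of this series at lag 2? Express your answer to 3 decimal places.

0.411

Mean x̄ = (2.4 + 2.8 + 5.8 − 4.8 + 7.7 − 9.5)/6 = 0.7333
Deviations from mean: 1.6667, 2.0667, 5.0667, -5.5333, 6.9667, -10.2333
Σ(x_t−x̄)(x_{t+2}−x̄) = (8.4444) + (-11.4356) + (35.2978) + (56.6244) = 88.9311
Denominator Σ(x_t−x̄)² = 216.5933
r_2 = 88.9311 / 216.5933 = 0.411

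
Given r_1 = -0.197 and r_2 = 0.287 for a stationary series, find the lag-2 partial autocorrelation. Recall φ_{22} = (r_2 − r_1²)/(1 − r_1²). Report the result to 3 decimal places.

φ_{22} = (r_2 − r_1²) / (1 − r_1²)
r_1² = (-0.197)² = 0.038809
Numerator = 0.287 − 0.0388 = 0.2482; denominator = 1 − 0.0388 = 0.9612
φ_{22} = 0.2482 / 0.9612 = 0.258

0.258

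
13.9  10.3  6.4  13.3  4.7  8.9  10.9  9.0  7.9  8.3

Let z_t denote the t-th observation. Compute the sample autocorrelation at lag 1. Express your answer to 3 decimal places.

Mean z̄ = (13.9 + 10.3 + 6.4 + 13.3 + 4.7 + 8.9 + 10.9 + 9.0 + 7.9 + 8.3)/10 = 9.3600
Numerator Σ_{t=1}^{9}(z_t−z̄)(z_{t+1}−z̄) = -25.5836
Denominator Σ(z_t−z̄)² = 73.4640
r_1 = -25.5836 / 73.4640 = -0.348

-0.348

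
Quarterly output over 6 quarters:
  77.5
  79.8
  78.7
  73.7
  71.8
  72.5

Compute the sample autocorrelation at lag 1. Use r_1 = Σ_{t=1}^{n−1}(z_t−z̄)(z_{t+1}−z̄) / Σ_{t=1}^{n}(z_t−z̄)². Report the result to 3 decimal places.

Mean z̄ = (77.5 + 79.8 + 78.7 + 73.7 + 71.8 + 72.5)/6 = 75.6667
Deviations from mean: 1.8333, 4.1333, 3.0333, -1.9667, -3.8667, -3.1667
Numerator Σ_{t=1}^{5}(z_t−z̄)(z_{t+1}−z̄) = 33.9989
Denominator Σ(z_t−z̄)² = 58.4933
r_1 = 33.9989 / 58.4933 = 0.581

0.581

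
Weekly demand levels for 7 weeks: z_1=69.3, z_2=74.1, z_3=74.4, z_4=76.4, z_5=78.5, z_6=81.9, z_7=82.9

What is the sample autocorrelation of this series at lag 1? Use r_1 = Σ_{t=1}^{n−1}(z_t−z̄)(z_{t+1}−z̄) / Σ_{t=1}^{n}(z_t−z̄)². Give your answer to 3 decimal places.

Mean z̄ = (69.3 + 74.1 + 74.4 + 76.4 + 78.5 + 81.9 + 82.9)/7 = 76.7857
Numerator Σ_{t=1}^{6}(z_t−z̄)(z_{t+1}−z̄) = 66.8084
Denominator Σ(z_t−z̄)² = 135.5686
r_1 = 66.8084 / 135.5686 = 0.493

0.493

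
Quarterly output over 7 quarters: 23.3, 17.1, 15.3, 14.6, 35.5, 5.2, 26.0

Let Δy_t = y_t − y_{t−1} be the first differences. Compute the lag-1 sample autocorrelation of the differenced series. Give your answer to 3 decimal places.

First differences Δy: -6.2, -1.8, -0.7, 20.9, -30.3, 20.8
Mean of differences = 0.4500
Numerator Σ(Δy_t−Δȳ)(Δy_{t+1}−Δȳ) = -1260.5675
Denominator Σ(Δy_t−Δȳ)² = 1828.4950
r_1(Δy) = -1260.5675 / 1828.4950 = -0.689

-0.689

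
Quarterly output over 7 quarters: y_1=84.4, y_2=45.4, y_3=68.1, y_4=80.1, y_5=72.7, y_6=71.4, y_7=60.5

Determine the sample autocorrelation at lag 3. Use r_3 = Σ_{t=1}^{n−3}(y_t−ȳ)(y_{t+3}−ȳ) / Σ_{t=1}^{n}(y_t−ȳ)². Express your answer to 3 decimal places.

-0.012

Mean ȳ = (84.4 + 45.4 + 68.1 + 80.1 + 72.7 + 71.4 + 60.5)/7 = 68.9429
Deviations from mean: 15.4571, -23.5429, -0.8429, 11.1571, 3.7571, 2.4571, -8.4429
Numerator Σ_{t=1}^{4}(y_t−ȳ)(y_{t+3}−ȳ) = -12.2655
Denominator Σ(y_t−ȳ)² = 1009.8171
r_3 = -12.2655 / 1009.8171 = -0.012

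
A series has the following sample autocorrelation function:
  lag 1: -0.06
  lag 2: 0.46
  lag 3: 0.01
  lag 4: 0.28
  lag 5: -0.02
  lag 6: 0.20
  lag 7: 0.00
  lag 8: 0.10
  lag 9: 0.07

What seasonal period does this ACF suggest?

The largest autocorrelation is r_2 = 0.46, with weaker echoes at lags 4 (0.28) and 6 (0.20); the remaining lags stay at or below 0.10.
The dominant spike at lag 2 indicates a seasonal period of 2.

2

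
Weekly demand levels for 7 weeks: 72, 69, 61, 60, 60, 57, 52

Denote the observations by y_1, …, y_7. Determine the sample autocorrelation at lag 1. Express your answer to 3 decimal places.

Mean ȳ = (72 + 69 + 61 + 60 + 60 + 57 + 52)/7 = 61.5714
Deviations from mean: 10.4286, 7.4286, -0.5714, -1.5714, -1.5714, -4.5714, -9.5714
Σ(y_t−ȳ)(y_{t+1}−ȳ) = (77.4694) + (-4.2449) + (0.8980) + (2.4694) + (7.1837) + (43.7551) = 127.5306
Denominator Σ(y_t−ȳ)² = 281.7143
r_1 = 127.5306 / 281.7143 = 0.453

0.453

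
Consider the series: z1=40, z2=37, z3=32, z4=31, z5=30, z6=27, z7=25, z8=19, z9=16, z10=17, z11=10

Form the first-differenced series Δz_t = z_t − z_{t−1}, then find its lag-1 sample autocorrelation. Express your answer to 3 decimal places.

First differences Δz: -3, -5, -1, -1, -3, -2, -6, -3, 1, -7
Mean of differences = -3.0000
Numerator Σ(Δz_t−Δz̄)(Δz_{t+1}−Δz̄) = -19.0000
Denominator Σ(Δz_t−Δz̄)² = 54.0000
r_1(Δz) = -19.0000 / 54.0000 = -0.352

-0.352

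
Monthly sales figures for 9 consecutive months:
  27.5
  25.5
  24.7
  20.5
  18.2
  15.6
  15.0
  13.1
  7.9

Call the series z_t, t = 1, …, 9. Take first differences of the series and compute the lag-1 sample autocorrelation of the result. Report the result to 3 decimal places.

First differences Δz: -2.0, -0.8, -4.2, -2.3, -2.6, -0.6, -1.9, -5.2
Mean of differences = -2.4500
Numerator Σ(Δz_t−Δz̄)(Δz_{t+1}−Δz̄) = -3.2025
Denominator Σ(Δz_t−Δz̄)² = 17.3200
r_1(Δz) = -3.2025 / 17.3200 = -0.185

-0.185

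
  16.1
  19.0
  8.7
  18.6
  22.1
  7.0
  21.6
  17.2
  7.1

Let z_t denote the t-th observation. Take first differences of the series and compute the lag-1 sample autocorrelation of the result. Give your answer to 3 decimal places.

First differences Δz: 2.9, -10.3, 9.9, 3.5, -15.1, 14.6, -4.4, -10.1
Mean of differences = -1.1250
Numerator Σ(Δz_t−Δz̄)(Δz_{t+1}−Δz̄) = -393.5906
Denominator Σ(Δz_t−Δz̄)² = 777.1750
r_1(Δz) = -393.5906 / 777.1750 = -0.506

-0.506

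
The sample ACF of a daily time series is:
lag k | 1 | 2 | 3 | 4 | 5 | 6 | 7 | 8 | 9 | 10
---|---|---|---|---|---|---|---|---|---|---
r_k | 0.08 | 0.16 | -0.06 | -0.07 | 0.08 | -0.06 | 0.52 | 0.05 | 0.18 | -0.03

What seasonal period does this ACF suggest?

The largest autocorrelation is r_7 = 0.52; the remaining lags stay at or below 0.18.
The dominant spike at lag 7 indicates a seasonal period of 7.

7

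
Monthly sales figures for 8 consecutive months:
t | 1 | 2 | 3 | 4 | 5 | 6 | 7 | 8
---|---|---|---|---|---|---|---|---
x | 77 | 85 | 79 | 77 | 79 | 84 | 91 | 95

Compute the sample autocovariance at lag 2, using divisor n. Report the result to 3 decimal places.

Mean x̄ = (77 + 85 + 79 + 77 + 79 + 84 + 91 + 95)/8 = 83.3750
Deviations: -6.3750, 1.6250, -4.3750, -6.3750, -4.3750, 0.6250, 7.6250, 11.6250
Σ_{t=1}^{6}(x_t−x̄)(x_{t+2}−x̄) = 6.5938
γ_2 = 6.5938 / 8 = 0.824

0.824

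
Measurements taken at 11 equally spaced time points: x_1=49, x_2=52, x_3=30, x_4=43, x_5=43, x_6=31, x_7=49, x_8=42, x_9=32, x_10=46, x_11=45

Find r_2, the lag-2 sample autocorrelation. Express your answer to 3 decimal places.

-0.322

Mean x̄ = (49 + 52 + 30 + 43 + 43 + 31 + 49 + 42 + 32 + 46 + 45)/11 = 42.0000
Numerator Σ_{t=1}^{9}(x_t−x̄)(x_{t+2}−x̄) = -190.0000
Denominator Σ(x_t−x̄)² = 590.0000
r_2 = -190.0000 / 590.0000 = -0.322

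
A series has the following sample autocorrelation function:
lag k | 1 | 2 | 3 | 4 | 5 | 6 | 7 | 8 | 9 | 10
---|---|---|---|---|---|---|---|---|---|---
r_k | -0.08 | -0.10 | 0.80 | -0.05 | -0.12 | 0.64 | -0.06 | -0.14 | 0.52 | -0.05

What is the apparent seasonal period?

The largest autocorrelation is r_3 = 0.80, with weaker echoes at lags 6 (0.64) and 9 (0.52); the remaining lags stay at or below -0.05.
The dominant spike at lag 3 indicates a seasonal period of 3.

3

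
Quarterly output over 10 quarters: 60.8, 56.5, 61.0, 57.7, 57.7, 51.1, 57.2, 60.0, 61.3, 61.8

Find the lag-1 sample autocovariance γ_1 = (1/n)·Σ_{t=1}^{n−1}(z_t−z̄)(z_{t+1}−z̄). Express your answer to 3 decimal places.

1.612

Mean z̄ = (60.8 + 56.5 + 61.0 + 57.7 + 57.7 + 51.1 + 57.2 + 60.0 + 61.3 + 61.8)/10 = 58.5100
Σ_{t=1}^{9}(z_t−z̄)(z_{t+1}−z̄) = 16.1249
γ_1 = 16.1249 / 10 = 1.612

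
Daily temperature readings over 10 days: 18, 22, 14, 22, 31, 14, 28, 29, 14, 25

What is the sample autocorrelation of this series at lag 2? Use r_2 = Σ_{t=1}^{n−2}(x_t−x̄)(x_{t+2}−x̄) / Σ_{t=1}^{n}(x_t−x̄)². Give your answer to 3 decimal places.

-0.176

Mean x̄ = (18 + 22 + 14 + 22 + 31 + 14 + 28 + 29 + 14 + 25)/10 = 21.7000
Numerator Σ_{t=1}^{8}(x_t−x̄)(x_{t+2}−x̄) = -67.3800
Denominator Σ(x_t−x̄)² = 382.1000
r_2 = -67.3800 / 382.1000 = -0.176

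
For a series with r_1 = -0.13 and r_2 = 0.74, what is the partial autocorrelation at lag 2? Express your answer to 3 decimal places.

φ_{22} = (r_2 − r_1²) / (1 − r_1²)
r_1² = (-0.13)² = 0.0169
Numerator = 0.74 − 0.0169 = 0.7231; denominator = 1 − 0.0169 = 0.9831
φ_{22} = 0.7231 / 0.9831 = 0.736

0.736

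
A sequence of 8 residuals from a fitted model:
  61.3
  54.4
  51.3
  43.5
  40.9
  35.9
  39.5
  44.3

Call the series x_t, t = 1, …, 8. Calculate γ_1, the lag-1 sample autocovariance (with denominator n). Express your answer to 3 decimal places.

Mean x̄ = (61.3 + 54.4 + 51.3 + 43.5 + 40.9 + 35.9 + 39.5 + 44.3)/8 = 46.3875
Σ_{t=1}^{7}(x_t−x̄)(x_{t+1}−x̄) = 304.6686
γ_1 = 304.6686 / 8 = 38.084

38.084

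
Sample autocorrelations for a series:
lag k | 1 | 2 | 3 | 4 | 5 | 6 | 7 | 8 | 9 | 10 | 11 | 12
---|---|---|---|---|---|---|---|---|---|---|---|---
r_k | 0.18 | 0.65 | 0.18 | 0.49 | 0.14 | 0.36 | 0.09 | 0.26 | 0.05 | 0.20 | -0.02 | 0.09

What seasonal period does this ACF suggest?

2

The largest autocorrelation is r_2 = 0.65, with weaker echoes at lags 4 (0.49), 6 (0.36), 8 (0.26) and 10 (0.20); the remaining lags stay at or below 0.18.
The dominant spike at lag 2 indicates a seasonal period of 2.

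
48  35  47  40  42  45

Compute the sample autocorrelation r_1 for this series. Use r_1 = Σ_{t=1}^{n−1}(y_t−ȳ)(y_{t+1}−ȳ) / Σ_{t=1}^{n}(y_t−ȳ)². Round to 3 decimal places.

-0.710

Mean ȳ = (48 + 35 + 47 + 40 + 42 + 45)/6 = 42.8333
Numerator Σ_{t=1}^{5}(y_t−ȳ)(y_{t+1}−ȳ) = -84.3611
Denominator Σ(y_t−ȳ)² = 118.8333
r_1 = -84.3611 / 118.8333 = -0.710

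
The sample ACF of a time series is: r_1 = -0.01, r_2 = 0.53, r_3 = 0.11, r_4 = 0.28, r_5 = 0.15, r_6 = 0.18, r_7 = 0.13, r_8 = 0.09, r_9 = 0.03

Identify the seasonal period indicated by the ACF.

The largest autocorrelation is r_2 = 0.53, with weaker echoes at lags 4 (0.28) and 6 (0.18); the remaining lags stay at or below 0.15.
The dominant spike at lag 2 indicates a seasonal period of 2.

2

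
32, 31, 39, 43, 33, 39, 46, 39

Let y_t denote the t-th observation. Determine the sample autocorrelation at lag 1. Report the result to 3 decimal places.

Mean ȳ = (32 + 31 + 39 + 43 + 33 + 39 + 46 + 39)/8 = 37.7500
Deviations from mean: -5.7500, -6.7500, 1.2500, 5.2500, -4.7500, 1.2500, 8.2500, 1.2500
Σ(y_t−ȳ)(y_{t+1}−ȳ) = (38.8125) + (-8.4375) + (6.5625) + (-24.9375) + (-5.9375) + (10.3125) + (10.3125) = 26.6875
Denominator Σ(y_t−ȳ)² = 201.5000
r_1 = 26.6875 / 201.5000 = 0.132

0.132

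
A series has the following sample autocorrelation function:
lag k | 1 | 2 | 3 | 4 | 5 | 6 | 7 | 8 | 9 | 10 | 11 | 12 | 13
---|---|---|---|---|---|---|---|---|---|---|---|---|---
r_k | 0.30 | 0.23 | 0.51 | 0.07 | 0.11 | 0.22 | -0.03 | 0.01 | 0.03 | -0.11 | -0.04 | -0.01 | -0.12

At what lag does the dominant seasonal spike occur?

The largest autocorrelation is r_3 = 0.51; the remaining lags stay at or below 0.30. The elevated value at lag 1 (0.30), dropping to 0.23 at lag 2, reflects decaying short-term dependence rather than seasonality.
The dominant spike at lag 3 indicates a seasonal period of 3.

3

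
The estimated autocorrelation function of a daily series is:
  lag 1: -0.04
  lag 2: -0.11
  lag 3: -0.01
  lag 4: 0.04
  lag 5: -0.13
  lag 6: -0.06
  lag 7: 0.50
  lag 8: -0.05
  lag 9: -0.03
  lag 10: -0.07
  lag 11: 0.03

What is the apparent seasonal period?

7

The largest autocorrelation is r_7 = 0.50; the remaining lags stay at or below 0.04.
The dominant spike at lag 7 indicates a seasonal period of 7.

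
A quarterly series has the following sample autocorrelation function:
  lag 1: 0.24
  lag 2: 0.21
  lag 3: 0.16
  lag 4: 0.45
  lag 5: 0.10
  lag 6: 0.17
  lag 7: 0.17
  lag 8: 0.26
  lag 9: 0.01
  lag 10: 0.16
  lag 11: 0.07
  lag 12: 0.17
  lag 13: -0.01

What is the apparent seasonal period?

4

The largest autocorrelation is r_4 = 0.45, with a weaker echo at lag 8 (0.26); the remaining lags stay at or below 0.24. The elevated value at lag 1 (0.24), dropping to 0.21 at lag 2, reflects decaying short-term dependence rather than seasonality.
The dominant spike at lag 4 indicates a seasonal period of 4.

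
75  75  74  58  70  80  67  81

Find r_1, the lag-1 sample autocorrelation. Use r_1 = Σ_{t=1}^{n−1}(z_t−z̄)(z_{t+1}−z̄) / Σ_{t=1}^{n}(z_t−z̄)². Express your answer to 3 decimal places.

-0.211

Mean z̄ = (75 + 75 + 74 + 58 + 70 + 80 + 67 + 81)/8 = 72.5000
Deviations from mean: 2.5000, 2.5000, 1.5000, -14.5000, -2.5000, 7.5000, -5.5000, 8.5000
Numerator Σ_{t=1}^{7}(z_t−z̄)(z_{t+1}−z̄) = -82.2500
Denominator Σ(z_t−z̄)² = 390.0000
r_1 = -82.2500 / 390.0000 = -0.211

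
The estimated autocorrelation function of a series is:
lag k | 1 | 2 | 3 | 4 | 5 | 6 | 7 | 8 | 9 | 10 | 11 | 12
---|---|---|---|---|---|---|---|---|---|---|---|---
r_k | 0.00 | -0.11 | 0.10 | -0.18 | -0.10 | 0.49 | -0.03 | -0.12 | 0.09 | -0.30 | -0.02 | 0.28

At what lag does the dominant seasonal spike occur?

The largest autocorrelation is r_6 = 0.49, with a weaker echo at lag 12 (0.28); the remaining lags stay at or below 0.10.
The dominant spike at lag 6 indicates a seasonal period of 6.

6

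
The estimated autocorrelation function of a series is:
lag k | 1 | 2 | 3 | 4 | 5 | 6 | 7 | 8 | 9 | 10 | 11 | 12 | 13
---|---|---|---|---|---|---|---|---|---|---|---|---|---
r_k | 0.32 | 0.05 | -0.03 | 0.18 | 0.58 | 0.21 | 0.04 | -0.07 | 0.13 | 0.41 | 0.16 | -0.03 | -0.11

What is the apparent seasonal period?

5

The largest autocorrelation is r_5 = 0.58, with a weaker echo at lag 10 (0.41); the remaining lags stay at or below 0.32. The elevated value at lag 1 (0.32), dropping to 0.05 at lag 2, reflects decaying short-term dependence rather than seasonality.
The dominant spike at lag 5 indicates a seasonal period of 5.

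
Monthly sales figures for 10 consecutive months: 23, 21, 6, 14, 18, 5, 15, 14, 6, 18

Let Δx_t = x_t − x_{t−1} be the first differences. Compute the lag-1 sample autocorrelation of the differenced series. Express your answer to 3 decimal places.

First differences Δx: -2, -15, 8, 4, -13, 10, -1, -8, 12
Mean of differences = -0.5556
Numerator Σ(Δx_t−Δx̄)(Δx_{t+1}−Δx̄) = -346.6420
Denominator Σ(Δx_t−Δx̄)² = 784.2222
r_1(Δx) = -346.6420 / 784.2222 = -0.442

-0.442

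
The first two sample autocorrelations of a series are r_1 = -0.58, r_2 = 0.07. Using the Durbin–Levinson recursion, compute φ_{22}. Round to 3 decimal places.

-0.401

φ_{22} = (r_2 − r_1²) / (1 − r_1²)
r_1² = (-0.58)² = 0.3364
Numerator = 0.07 − 0.3364 = -0.2664; denominator = 1 − 0.3364 = 0.6636
φ_{22} = -0.2664 / 0.6636 = -0.401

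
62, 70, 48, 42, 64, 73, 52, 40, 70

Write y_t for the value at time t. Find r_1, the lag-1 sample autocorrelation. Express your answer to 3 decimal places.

-0.092

Mean ȳ = (62 + 70 + 48 + 42 + 64 + 73 + 52 + 40 + 70)/9 = 57.8889
Numerator Σ_{t=1}^{8}(y_t−ȳ)(y_{t+1}−ȳ) = -117.9012
Denominator Σ(y_t−ȳ)² = 1280.8889
r_1 = -117.9012 / 1280.8889 = -0.092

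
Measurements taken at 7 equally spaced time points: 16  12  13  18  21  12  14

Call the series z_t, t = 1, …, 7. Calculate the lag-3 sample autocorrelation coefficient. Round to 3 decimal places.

-0.181

Mean z̄ = (16 + 12 + 13 + 18 + 21 + 12 + 14)/7 = 15.1429
Deviations from mean: 0.8571, -3.1429, -2.1429, 2.8571, 5.8571, -3.1429, -1.1429
Numerator Σ_{t=1}^{4}(z_t−z̄)(z_{t+3}−z̄) = -12.4898
Denominator Σ(z_t−z̄)² = 68.8571
r_3 = -12.4898 / 68.8571 = -0.181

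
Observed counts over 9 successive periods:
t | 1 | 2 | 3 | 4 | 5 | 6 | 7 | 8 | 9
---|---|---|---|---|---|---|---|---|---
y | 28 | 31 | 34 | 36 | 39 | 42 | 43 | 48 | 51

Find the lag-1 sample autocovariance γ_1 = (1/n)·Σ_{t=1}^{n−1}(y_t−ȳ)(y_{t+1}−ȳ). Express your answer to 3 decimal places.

Mean ȳ = (28 + 31 + 34 + 36 + 39 + 42 + 43 + 48 + 51)/9 = 39.1111
Σ_{t=1}^{8}(y_t−ȳ)(y_{t+1}−ȳ) = 298.9877
γ_1 = 298.9877 / 9 = 33.221

33.221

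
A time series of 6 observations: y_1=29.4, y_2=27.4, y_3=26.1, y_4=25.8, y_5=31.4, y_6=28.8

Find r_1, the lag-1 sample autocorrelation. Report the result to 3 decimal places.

Mean ȳ = (29.4 + 27.4 + 26.1 + 25.8 + 31.4 + 28.8)/6 = 28.1500
Deviations from mean: 1.2500, -0.7500, -2.0500, -2.3500, 3.2500, 0.6500
Numerator Σ_{t=1}^{5}(y_t−ȳ)(y_{t+1}−ȳ) = -0.1075
Denominator Σ(y_t−ȳ)² = 22.8350
r_1 = -0.1075 / 22.8350 = -0.005

-0.005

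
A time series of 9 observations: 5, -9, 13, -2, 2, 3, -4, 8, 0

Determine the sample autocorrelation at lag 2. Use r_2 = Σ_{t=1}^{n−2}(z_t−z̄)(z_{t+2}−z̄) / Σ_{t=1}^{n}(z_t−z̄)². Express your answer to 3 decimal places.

Mean z̄ = (5 − 9 + 13 − 2 + 2 + 3 − 4 + 8 + 0)/9 = 1.7778
Numerator Σ_{t=1}^{7}(z_t−z̄)(z_{t+2}−z̄) = 91.3457
Denominator Σ(z_t−z̄)² = 343.5556
r_2 = 91.3457 / 343.5556 = 0.266

0.266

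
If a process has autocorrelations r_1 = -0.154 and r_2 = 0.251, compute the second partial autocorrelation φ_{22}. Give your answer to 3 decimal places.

0.233

φ_{22} = (r_2 − r_1²) / (1 − r_1²)
r_1² = (-0.154)² = 0.023716
Numerator = 0.251 − 0.0237 = 0.2273; denominator = 1 − 0.0237 = 0.9763
φ_{22} = 0.2273 / 0.9763 = 0.233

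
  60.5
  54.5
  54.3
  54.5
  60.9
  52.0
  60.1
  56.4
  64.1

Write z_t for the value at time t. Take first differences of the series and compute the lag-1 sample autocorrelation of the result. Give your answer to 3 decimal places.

First differences Δz: -6.0, -0.2, 0.2, 6.4, -8.9, 8.1, -3.7, 7.7
Mean of differences = 0.4500
Numerator Σ(Δz_t−Δz̄)(Δz_{t+1}−Δz̄) = -186.1275
Denominator Σ(Δz_t−Δz̄)² = 293.2200
r_1(Δz) = -186.1275 / 293.2200 = -0.635

-0.635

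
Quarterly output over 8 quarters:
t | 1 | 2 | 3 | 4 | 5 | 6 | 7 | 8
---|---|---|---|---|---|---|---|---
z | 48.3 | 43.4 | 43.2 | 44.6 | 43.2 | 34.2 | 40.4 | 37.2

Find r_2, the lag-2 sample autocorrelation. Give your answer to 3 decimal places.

Mean z̄ = (48.3 + 43.4 + 43.2 + 44.6 + 43.2 + 34.2 + 40.4 + 37.2)/8 = 41.8125
Deviations from mean: 6.4875, 1.5875, 1.3875, 2.7875, 1.3875, -7.6125, -1.4125, -4.6125
Numerator Σ_{t=1}^{6}(z_t−z̄)(z_{t+2}−z̄) = 27.2847
Denominator Σ(z_t−z̄)² = 137.4488
r_2 = 27.2847 / 137.4488 = 0.199

0.199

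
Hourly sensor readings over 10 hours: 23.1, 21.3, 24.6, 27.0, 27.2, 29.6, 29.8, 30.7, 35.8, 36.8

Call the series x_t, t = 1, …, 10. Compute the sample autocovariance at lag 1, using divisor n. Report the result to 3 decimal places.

Mean x̄ = (23.1 + 21.3 + 24.6 + 27.0 + 27.2 + 29.6 + 29.8 + 30.7 + 35.8 + 36.8)/10 = 28.5900
Σ_{t=1}^{9}(x_t−x̄)(x_{t+1}−x̄) = 154.4419
γ_1 = 154.4419 / 10 = 15.444

15.444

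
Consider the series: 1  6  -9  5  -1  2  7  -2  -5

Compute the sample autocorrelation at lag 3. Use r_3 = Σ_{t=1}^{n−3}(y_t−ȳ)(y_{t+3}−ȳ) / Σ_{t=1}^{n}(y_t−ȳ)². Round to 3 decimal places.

0.021

Mean ȳ = (1 + 6 − 9 + 5 − 1 + 2 + 7 − 2 − 5)/9 = 0.4444
Σ(y_t−ȳ)(y_{t+3}−ȳ) = (2.5309) + (-8.0247) + (-14.6914) + (29.8642) + (3.5309) + (-8.4691) = 4.7407
Denominator Σ(y_t−ȳ)² = 224.2222
r_3 = 4.7407 / 224.2222 = 0.021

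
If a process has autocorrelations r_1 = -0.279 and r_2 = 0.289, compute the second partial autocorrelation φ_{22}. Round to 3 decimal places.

0.229

φ_{22} = (r_2 − r_1²) / (1 − r_1²)
r_1² = (-0.279)² = 0.077841
Numerator = 0.289 − 0.0778 = 0.2112; denominator = 1 − 0.0778 = 0.9222
φ_{22} = 0.2112 / 0.9222 = 0.229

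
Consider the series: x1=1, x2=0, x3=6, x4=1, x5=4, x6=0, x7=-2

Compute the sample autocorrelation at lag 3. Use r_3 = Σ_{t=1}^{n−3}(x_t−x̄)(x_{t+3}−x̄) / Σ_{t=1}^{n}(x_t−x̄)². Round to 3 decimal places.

Mean x̄ = (1 + 0 + 6 + 1 + 4 + 0 − 2)/7 = 1.4286
Deviations from mean: -0.4286, -1.4286, 4.5714, -0.4286, 2.5714, -1.4286, -3.4286
Numerator Σ_{t=1}^{4}(x_t−x̄)(x_{t+3}−x̄) = -8.5510
Denominator Σ(x_t−x̄)² = 43.7143
r_3 = -8.5510 / 43.7143 = -0.196

-0.196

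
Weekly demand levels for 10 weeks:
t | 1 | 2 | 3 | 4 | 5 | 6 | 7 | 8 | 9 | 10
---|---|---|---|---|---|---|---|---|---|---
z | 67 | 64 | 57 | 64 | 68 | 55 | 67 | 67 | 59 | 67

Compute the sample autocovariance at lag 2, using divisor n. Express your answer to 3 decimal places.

Mean z̄ = (67 + 64 + 57 + 64 + 68 + 55 + 67 + 67 + 59 + 67)/10 = 63.5000
Σ_{t=1}^{8}(z_t−z̄)(z_{t+2}−z̄) = -73.5000
γ_2 = -73.5000 / 10 = -7.350

-7.350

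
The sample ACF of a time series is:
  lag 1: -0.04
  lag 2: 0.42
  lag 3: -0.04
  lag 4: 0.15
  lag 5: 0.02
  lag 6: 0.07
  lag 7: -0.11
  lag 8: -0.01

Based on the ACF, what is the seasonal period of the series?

2

The largest autocorrelation is r_2 = 0.42, with a weaker echo at lag 4 (0.15); the remaining lags stay at or below 0.07.
The dominant spike at lag 2 indicates a seasonal period of 2.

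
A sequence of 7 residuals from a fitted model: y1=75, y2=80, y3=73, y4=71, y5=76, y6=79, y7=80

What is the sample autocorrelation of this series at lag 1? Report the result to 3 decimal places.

Mean ȳ = (75 + 80 + 73 + 71 + 76 + 79 + 80)/7 = 76.2857
Deviations from mean: -1.2857, 3.7143, -3.2857, -5.2857, -0.2857, 2.7143, 3.7143
Numerator Σ_{t=1}^{6}(y_t−ȳ)(y_{t+1}−ȳ) = 11.2041
Denominator Σ(y_t−ȳ)² = 75.4286
r_1 = 11.2041 / 75.4286 = 0.149

0.149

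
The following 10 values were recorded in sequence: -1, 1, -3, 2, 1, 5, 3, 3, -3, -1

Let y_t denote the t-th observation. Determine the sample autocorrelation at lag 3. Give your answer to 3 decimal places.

-0.533

Mean ȳ = (-1 + 1 − 3 + 2 + 1 + 5 + 3 + 3 − 3 − 1)/10 = 0.7000
Σ(y_t−ȳ)(y_{t+3}−ȳ) = (-2.2100) + (0.0900) + (-15.9100) + (2.9900) + (0.6900) + (-15.9100) + (-3.9100) = -34.1700
Denominator Σ(y_t−ȳ)² = 64.1000
r_3 = -34.1700 / 64.1000 = -0.533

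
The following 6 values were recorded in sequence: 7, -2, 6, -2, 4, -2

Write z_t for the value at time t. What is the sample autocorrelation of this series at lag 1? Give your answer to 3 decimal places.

-0.736

Mean z̄ = (7 − 2 + 6 − 2 + 4 − 2)/6 = 1.8333
Deviations from mean: 5.1667, -3.8333, 4.1667, -3.8333, 2.1667, -3.8333
Σ(z_t−z̄)(z_{t+1}−z̄) = (-19.8056) + (-15.9722) + (-15.9722) + (-8.3056) + (-8.3056) = -68.3611
Denominator Σ(z_t−z̄)² = 92.8333
r_1 = -68.3611 / 92.8333 = -0.736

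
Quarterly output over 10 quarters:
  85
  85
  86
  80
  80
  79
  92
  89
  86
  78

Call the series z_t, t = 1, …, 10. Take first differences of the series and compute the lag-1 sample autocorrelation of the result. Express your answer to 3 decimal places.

-0.088

First differences Δz: 0, 1, -6, 0, -1, 13, -3, -3, -8
Mean of differences = -0.7778
Numerator Σ(Δz_t−Δz̄)(Δz_{t+1}−Δz̄) = -24.8272
Denominator Σ(Δz_t−Δz̄)² = 283.5556
r_1(Δz) = -24.8272 / 283.5556 = -0.088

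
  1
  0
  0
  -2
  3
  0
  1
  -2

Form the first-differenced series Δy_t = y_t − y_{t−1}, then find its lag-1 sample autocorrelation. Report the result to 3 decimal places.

-0.645

First differences Δy: -1, 0, -2, 5, -3, 1, -3
Mean of differences = -0.4286
Numerator Σ(Δy_t−Δȳ)(Δy_{t+1}−Δȳ) = -30.7551
Denominator Σ(Δy_t−Δȳ)² = 47.7143
r_1(Δy) = -30.7551 / 47.7143 = -0.645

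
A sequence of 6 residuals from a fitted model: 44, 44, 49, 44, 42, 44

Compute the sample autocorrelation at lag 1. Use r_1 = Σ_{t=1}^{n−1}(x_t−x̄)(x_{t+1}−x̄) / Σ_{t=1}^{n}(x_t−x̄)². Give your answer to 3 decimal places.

Mean x̄ = (44 + 44 + 49 + 44 + 42 + 44)/6 = 44.5000
Deviations from mean: -0.5000, -0.5000, 4.5000, -0.5000, -2.5000, -0.5000
Σ(x_t−x̄)(x_{t+1}−x̄) = (0.2500) + (-2.2500) + (-2.2500) + (1.2500) + (1.2500) = -1.7500
Denominator Σ(x_t−x̄)² = 27.5000
r_1 = -1.7500 / 27.5000 = -0.064

-0.064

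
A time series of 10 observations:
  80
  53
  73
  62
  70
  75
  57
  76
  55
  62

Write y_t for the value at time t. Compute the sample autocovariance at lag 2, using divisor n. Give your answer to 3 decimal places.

24.972

Mean ȳ = (80 + 53 + 73 + 62 + 70 + 75 + 57 + 76 + 55 + 62)/10 = 66.3000
Σ_{t=1}^{8}(y_t−ȳ)(y_{t+2}−ȳ) = 249.7200
γ_2 = 249.7200 / 10 = 24.972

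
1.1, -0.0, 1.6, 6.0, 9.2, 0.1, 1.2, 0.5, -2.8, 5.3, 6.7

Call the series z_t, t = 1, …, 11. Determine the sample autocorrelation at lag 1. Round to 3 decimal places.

Mean z̄ = (1.1 − 0.0 + 1.6 + 6.0 + 9.2 + 0.1 + 1.2 + 0.5 − 2.8 + 5.3 + 6.7)/11 = 2.6273
Numerator Σ_{t=1}^{10}(z_t−z̄)(z_{t+1}−z̄) = 23.3720
Denominator Σ(z_t−z̄)² = 131.0018
r_1 = 23.3720 / 131.0018 = 0.178

0.178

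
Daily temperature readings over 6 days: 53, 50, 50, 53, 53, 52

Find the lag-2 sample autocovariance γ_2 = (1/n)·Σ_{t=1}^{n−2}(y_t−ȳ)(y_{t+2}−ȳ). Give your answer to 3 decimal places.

Mean ȳ = (53 + 50 + 50 + 53 + 53 + 52)/6 = 51.8333
Σ_{t=1}^{4}(y_t−ȳ)(y_{t+2}−ȳ) = -6.2222
γ_2 = -6.2222 / 6 = -1.037

-1.037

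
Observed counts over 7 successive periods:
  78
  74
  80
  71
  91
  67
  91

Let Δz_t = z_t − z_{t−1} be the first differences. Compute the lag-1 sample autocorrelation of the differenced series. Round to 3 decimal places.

First differences Δz: -4, 6, -9, 20, -24, 24
Mean of differences = 2.1667
Numerator Σ(Δz_t−Δz̄)(Δz_{t+1}−Δz̄) = -1303.5278
Denominator Σ(Δz_t−Δz̄)² = 1656.8333
r_1(Δz) = -1303.5278 / 1656.8333 = -0.787

-0.787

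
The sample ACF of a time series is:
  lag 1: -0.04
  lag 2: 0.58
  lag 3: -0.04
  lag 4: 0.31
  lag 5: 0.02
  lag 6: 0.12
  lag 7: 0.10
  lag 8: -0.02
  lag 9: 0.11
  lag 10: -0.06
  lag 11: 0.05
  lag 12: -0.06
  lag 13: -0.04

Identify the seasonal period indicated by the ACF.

2

The largest autocorrelation is r_2 = 0.58, with a weaker echo at lag 4 (0.31); the remaining lags stay at or below 0.12.
The dominant spike at lag 2 indicates a seasonal period of 2.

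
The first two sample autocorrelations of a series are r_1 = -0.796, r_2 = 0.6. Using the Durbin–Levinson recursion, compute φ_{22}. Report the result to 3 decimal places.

-0.092

φ_{22} = (r_2 − r_1²) / (1 − r_1²)
r_1² = (-0.796)² = 0.633616
Numerator = 0.6 − 0.6336 = -0.0336; denominator = 1 − 0.6336 = 0.3664
φ_{22} = -0.0336 / 0.3664 = -0.092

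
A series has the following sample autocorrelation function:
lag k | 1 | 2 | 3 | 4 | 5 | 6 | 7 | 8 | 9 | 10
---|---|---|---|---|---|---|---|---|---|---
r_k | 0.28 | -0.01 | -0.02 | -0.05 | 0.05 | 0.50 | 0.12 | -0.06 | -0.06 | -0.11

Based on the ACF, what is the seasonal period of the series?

6

The largest autocorrelation is r_6 = 0.50; the remaining lags stay at or below 0.28.
The dominant spike at lag 6 indicates a seasonal period of 6.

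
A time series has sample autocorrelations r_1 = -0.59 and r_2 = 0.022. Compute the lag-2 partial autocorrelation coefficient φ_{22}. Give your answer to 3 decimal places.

-0.500

φ_{22} = (r_2 − r_1²) / (1 − r_1²)
r_1² = (-0.59)² = 0.3481
Numerator = 0.022 − 0.3481 = -0.3261; denominator = 1 − 0.3481 = 0.6519
φ_{22} = -0.3261 / 0.6519 = -0.500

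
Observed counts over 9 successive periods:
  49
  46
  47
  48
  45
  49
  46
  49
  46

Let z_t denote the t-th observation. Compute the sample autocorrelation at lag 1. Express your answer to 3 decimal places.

-0.730

Mean z̄ = (49 + 46 + 47 + 48 + 45 + 49 + 46 + 49 + 46)/9 = 47.2222
Numerator Σ_{t=1}^{8}(z_t−z̄)(z_{t+1}−z̄) = -14.2716
Denominator Σ(z_t−z̄)² = 19.5556
r_1 = -14.2716 / 19.5556 = -0.730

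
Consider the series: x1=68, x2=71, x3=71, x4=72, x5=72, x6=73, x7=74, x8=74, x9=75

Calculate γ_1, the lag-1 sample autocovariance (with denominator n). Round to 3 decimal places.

Mean x̄ = (68 + 71 + 71 + 72 + 72 + 73 + 74 + 74 + 75)/9 = 72.2222
Σ_{t=1}^{8}(x_t−x̄)(x_{t+1}−x̄) = 16.2840
γ_1 = 16.2840 / 9 = 1.809

1.809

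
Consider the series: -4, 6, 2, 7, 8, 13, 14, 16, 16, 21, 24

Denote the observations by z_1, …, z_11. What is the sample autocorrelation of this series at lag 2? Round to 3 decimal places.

Mean z̄ = (-4 + 6 + 2 + 7 + 8 + 13 + 14 + 16 + 16 + 21 + 24)/11 = 11.1818
Numerator Σ_{t=1}^{9}(z_t−z̄)(z_{t+2}−z̄) = 305.1157
Denominator Σ(z_t−z̄)² = 687.6364
r_2 = 305.1157 / 687.6364 = 0.444

0.444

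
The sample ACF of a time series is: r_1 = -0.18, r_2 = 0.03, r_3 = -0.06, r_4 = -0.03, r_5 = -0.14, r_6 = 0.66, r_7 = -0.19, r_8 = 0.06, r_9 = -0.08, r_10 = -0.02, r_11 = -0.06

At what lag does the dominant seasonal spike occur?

6

The largest autocorrelation is r_6 = 0.66; the remaining lags stay at or below 0.06.
The dominant spike at lag 6 indicates a seasonal period of 6.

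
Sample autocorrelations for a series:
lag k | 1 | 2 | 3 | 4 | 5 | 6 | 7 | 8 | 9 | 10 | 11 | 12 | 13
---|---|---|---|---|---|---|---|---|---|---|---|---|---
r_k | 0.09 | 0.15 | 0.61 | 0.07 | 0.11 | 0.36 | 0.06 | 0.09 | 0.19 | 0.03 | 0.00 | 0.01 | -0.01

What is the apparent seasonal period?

3

The largest autocorrelation is r_3 = 0.61, with weaker echoes at lags 6 (0.36) and 9 (0.19); the remaining lags stay at or below 0.15.
The dominant spike at lag 3 indicates a seasonal period of 3.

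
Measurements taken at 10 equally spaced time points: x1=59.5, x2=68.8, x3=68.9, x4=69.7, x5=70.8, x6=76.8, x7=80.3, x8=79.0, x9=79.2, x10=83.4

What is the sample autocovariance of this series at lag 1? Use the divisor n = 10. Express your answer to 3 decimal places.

Mean x̄ = (59.5 + 68.8 + 68.9 + 69.7 + 70.8 + 76.8 + 80.3 + 79.0 + 79.2 + 83.4)/10 = 73.6400
Σ_{t=1}^{9}(x_t−x̄)(x_{t+1}−x̄) = 253.0804
γ_1 = 253.0804 / 10 = 25.308

25.308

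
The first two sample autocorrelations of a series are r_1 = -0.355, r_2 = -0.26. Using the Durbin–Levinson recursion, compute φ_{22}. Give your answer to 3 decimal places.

-0.442

φ_{22} = (r_2 − r_1²) / (1 − r_1²)
r_1² = (-0.355)² = 0.126025
Numerator = -0.26 − 0.1260 = -0.3860; denominator = 1 − 0.1260 = 0.8740
φ_{22} = -0.3860 / 0.8740 = -0.442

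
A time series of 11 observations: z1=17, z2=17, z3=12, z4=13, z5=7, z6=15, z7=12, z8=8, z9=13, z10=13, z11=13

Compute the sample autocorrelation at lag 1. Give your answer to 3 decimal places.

Mean z̄ = (17 + 17 + 12 + 13 + 7 + 15 + 12 + 8 + 13 + 13 + 13)/11 = 12.7273
Numerator Σ_{t=1}^{10}(z_t−z̄)(z_{t+1}−z̄) = 1.0165
Denominator Σ(z_t−z̄)² = 98.1818
r_1 = 1.0165 / 98.1818 = 0.010

0.010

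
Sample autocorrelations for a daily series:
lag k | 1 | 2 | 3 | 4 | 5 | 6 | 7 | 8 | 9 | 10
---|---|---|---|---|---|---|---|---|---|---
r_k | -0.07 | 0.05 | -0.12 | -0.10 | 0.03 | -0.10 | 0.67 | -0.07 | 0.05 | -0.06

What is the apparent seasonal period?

The largest autocorrelation is r_7 = 0.67; the remaining lags stay at or below 0.05.
The dominant spike at lag 7 indicates a seasonal period of 7.

7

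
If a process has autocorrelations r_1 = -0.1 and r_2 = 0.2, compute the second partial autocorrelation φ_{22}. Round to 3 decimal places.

0.192

φ_{22} = (r_2 − r_1²) / (1 − r_1²)
r_1² = (-0.1)² = 0.01
Numerator = 0.2 − 0.0100 = 0.1900; denominator = 1 − 0.0100 = 0.9900
φ_{22} = 0.1900 / 0.9900 = 0.192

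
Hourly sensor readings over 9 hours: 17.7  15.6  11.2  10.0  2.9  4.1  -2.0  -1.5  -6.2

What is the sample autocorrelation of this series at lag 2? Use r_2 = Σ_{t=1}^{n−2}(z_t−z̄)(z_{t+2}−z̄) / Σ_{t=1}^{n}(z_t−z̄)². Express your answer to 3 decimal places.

Mean z̄ = (17.7 + 15.6 + 11.2 + 10.0 + 2.9 + 4.1 − 2.0 − 1.5 − 6.2)/9 = 5.7556
Σ(z_t−z̄)(z_{t+2}−z̄) = (65.0309) + (41.7842) + (-15.5469) + (-7.0269) + (22.1464) + (12.0120) + (92.7220) = 211.1216
Denominator Σ(z_t−z̄)² = 553.8622
r_2 = 211.1216 / 553.8622 = 0.381

0.381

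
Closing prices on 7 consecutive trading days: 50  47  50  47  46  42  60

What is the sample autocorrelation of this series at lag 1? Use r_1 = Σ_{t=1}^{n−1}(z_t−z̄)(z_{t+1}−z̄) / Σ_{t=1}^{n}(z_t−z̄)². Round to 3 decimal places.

Mean z̄ = (50 + 47 + 50 + 47 + 46 + 42 + 60)/7 = 48.8571
Deviations from mean: 1.1429, -1.8571, 1.1429, -1.8571, -2.8571, -6.8571, 11.1429
Σ(z_t−z̄)(z_{t+1}−z̄) = (-2.1224) + (-2.1224) + (-2.1224) + (5.3061) + (19.5918) + (-76.4082) = -57.8776
Denominator Σ(z_t−z̄)² = 188.8571
r_1 = -57.8776 / 188.8571 = -0.306

-0.306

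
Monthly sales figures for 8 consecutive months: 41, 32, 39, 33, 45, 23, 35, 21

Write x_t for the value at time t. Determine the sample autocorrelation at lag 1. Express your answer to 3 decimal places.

-0.376

Mean x̄ = (41 + 32 + 39 + 33 + 45 + 23 + 35 + 21)/8 = 33.6250
Deviations from mean: 7.3750, -1.6250, 5.3750, -0.6250, 11.3750, -10.6250, 1.3750, -12.6250
Σ(x_t−x̄)(x_{t+1}−x̄) = (-11.9844) + (-8.7344) + (-3.3594) + (-7.1094) + (-120.8594) + (-14.6094) + (-17.3594) = -184.0156
Denominator Σ(x_t−x̄)² = 489.8750
r_1 = -184.0156 / 489.8750 = -0.376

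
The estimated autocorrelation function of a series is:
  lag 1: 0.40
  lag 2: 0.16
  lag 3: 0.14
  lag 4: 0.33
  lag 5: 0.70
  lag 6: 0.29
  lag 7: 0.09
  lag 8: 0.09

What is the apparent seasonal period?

The largest autocorrelation is r_5 = 0.70; the remaining lags stay at or below 0.40. The elevated value at lag 1 (0.40), dropping to 0.16 at lag 2, reflects decaying short-term dependence rather than seasonality.
The dominant spike at lag 5 indicates a seasonal period of 5.

5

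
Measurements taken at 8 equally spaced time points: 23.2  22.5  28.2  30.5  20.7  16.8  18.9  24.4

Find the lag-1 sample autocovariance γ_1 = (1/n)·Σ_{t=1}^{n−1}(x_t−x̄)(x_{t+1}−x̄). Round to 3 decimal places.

Mean x̄ = (23.2 + 22.5 + 28.2 + 30.5 + 20.7 + 16.8 + 18.9 + 24.4)/8 = 23.1500
Σ_{t=1}^{7}(x_t−x̄)(x_{t+1}−x̄) = 53.0275
γ_1 = 53.0275 / 8 = 6.628

6.628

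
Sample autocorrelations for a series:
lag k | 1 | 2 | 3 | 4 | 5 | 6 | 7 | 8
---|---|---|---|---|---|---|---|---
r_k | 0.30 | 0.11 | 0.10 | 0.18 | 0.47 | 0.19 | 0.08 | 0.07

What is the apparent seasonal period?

The largest autocorrelation is r_5 = 0.47; the remaining lags stay at or below 0.30. The elevated value at lag 1 (0.30), dropping to 0.11 at lag 2, reflects decaying short-term dependence rather than seasonality.
The dominant spike at lag 5 indicates a seasonal period of 5.

5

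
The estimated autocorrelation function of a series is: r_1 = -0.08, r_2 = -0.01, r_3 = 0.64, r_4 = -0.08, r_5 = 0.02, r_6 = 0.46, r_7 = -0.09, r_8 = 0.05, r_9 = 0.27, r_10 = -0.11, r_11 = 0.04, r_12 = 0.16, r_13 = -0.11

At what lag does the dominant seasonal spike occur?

3

The largest autocorrelation is r_3 = 0.64, with weaker echoes at lags 6 (0.46), 9 (0.27) and 12 (0.16); the remaining lags stay at or below 0.05.
The dominant spike at lag 3 indicates a seasonal period of 3.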